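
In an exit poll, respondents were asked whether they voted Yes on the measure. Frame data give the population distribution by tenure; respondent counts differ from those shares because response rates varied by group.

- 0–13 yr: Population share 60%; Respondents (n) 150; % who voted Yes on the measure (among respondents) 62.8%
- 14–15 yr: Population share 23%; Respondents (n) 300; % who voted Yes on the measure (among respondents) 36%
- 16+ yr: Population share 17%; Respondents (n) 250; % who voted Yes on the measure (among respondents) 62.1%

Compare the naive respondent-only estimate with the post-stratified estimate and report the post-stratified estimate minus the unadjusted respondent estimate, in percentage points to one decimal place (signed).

Naive respondent-only estimate (weights = respondent counts):
  (150/700)×62.8 + (300/700)×36 + (250/700)×62.1 = 51.0643%
Post-stratified estimate weights by population shares:
  0.6×62.8 + 0.23×36 + 0.17×62.1 = 56.517%
Difference = 56.517 − 51.0643 = 5.4527 pp.

+5.5 percentage points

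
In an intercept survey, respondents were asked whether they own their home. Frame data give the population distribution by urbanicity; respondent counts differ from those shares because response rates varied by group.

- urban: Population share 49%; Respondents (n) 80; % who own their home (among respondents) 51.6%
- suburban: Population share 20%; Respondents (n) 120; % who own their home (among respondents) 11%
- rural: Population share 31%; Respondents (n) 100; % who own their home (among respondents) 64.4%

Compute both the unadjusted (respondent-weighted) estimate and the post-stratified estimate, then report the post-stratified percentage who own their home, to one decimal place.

47.4%

Naive respondent-only estimate (weights = respondent counts):
  (80/300)×51.6 + (120/300)×11 + (100/300)×64.4 = 39.6267%
Reweighting by population urbanicity shares:
  0.49×51.6 + 0.2×11 + 0.31×64.4 = 47.448%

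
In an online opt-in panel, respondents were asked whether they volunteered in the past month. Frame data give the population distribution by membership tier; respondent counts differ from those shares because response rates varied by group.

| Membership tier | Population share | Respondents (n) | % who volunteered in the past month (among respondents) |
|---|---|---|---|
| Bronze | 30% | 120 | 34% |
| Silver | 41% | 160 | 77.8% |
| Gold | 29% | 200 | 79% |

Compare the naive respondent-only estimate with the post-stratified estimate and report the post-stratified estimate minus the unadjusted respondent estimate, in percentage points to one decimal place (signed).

Unadjusted (pooled respondent) estimate weights by respondent counts:
  (120/480)×34 + (160/480)×77.8 + (200/480)×79 = 67.35%
Reweighting by population membership tier shares:
  0.3×34 + 0.41×77.8 + 0.29×79 = 65.008%
Difference = 65.008 − 67.35 = -2.342 pp.

-2.3 percentage points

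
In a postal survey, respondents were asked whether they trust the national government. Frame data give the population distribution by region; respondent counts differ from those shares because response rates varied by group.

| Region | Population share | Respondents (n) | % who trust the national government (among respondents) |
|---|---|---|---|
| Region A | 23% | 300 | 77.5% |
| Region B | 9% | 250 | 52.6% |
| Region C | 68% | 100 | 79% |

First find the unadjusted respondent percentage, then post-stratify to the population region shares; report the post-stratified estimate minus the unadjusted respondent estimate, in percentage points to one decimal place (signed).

+8.1 percentage points

Unadjusted (pooled respondent) estimate weights by respondent counts:
  (300/650)×77.5 + (250/650)×52.6 + (100/650)×79 = 68.1538%
Reweighting by population region shares:
  0.23×77.5 + 0.09×52.6 + 0.68×79 = 76.279%
Difference = 76.279 − 68.1538 = 8.1252 pp.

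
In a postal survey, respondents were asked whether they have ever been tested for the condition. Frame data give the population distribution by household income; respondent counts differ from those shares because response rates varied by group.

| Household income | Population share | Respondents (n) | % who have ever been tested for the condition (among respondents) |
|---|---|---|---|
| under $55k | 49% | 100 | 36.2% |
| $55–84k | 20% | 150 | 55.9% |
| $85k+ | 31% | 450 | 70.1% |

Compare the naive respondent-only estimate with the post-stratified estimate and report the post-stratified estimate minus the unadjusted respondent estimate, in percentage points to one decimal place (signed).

-11.6 percentage points

Naive respondent-only estimate (weights = respondent counts):
  (100/700)×36.2 + (150/700)×55.9 + (450/700)×70.1 = 62.2143%
Post-stratifying to population shares instead:
  0.49×36.2 + 0.2×55.9 + 0.31×70.1 = 50.649%
Difference = 50.649 − 62.2143 = -11.5653 pp.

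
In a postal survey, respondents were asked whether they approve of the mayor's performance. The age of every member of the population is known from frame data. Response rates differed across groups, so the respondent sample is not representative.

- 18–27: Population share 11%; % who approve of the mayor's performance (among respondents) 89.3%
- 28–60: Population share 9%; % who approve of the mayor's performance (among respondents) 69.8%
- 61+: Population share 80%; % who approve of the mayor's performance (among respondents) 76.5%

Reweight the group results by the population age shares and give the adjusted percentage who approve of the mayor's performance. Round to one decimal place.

77.3%

Weight each group's respondent value by its population share:
  18–27: 0.11 × 89.3 = 9.823
  28–60: 0.09 × 69.8 = 6.282
  61+: 0.8 × 76.5 = 61.2
Post-stratified estimate = 77.305 → 77.3%.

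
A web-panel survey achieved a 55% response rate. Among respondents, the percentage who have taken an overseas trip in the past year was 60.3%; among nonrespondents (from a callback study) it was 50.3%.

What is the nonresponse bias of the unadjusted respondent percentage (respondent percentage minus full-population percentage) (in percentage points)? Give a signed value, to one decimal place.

Nonresponse fraction = 1 − 0.55 = 0.45.
Bias = (nonresponse fraction) × (respondent percentage − nonrespondent percentage)
     = 0.45 × (60.3 − 50.3) = 0.45 × 10 = 4.5.

+4.5 percentage points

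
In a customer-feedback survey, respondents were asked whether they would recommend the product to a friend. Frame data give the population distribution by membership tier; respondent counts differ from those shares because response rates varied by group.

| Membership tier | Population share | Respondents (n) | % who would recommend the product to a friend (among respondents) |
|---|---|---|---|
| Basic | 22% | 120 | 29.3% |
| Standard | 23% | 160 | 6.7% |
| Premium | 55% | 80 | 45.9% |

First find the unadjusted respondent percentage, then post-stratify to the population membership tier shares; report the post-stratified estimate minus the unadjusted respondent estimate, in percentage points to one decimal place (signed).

+10.3 percentage points

Naive respondent-only estimate (weights = respondent counts):
  (120/360)×29.3 + (160/360)×6.7 + (80/360)×45.9 = 22.9444%
Post-stratified estimate weights by population shares:
  0.22×29.3 + 0.23×6.7 + 0.55×45.9 = 33.232%
Difference = 33.232 − 22.9444 = 10.2876 pp.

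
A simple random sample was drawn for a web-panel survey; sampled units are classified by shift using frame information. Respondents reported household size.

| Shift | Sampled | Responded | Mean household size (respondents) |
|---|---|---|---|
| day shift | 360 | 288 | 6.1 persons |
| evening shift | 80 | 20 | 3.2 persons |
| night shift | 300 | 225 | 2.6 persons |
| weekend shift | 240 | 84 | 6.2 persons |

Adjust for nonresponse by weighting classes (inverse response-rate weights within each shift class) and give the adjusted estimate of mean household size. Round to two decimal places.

Class response rates: day shift 288/360 = 80%, evening shift 20/80 = 25%, night shift 225/300 = 75%, weekend shift 84/240 = 35%.
With weight = n_sampled/n_responded per class, the weighted class total is n_sampled:
  day shift: 360 × 6.1 = 2196
  evening shift: 80 × 3.2 = 256
  night shift: 300 × 2.6 = 780
  weekend shift: 240 × 6.2 = 1488
Adjusted estimate = 4720 / 980 = 4.81633 → 4.82.

4.82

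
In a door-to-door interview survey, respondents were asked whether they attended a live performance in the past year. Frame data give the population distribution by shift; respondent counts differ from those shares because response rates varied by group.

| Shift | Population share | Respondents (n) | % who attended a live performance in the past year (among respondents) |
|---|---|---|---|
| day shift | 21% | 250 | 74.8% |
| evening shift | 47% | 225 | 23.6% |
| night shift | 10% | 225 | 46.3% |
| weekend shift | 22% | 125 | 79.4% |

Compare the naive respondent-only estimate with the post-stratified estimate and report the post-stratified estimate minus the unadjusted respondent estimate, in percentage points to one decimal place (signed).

Without adjustment, the pooled respondent share is:
  (250/825)×74.8 + (225/825)×23.6 + (225/825)×46.3 + (125/825)×79.4 = 53.7606%
Post-stratifying to population shares instead:
  0.21×74.8 + 0.47×23.6 + 0.1×46.3 + 0.22×79.4 = 48.898%
Difference = 48.898 − 53.7606 = -4.8626 pp.

-4.9 percentage points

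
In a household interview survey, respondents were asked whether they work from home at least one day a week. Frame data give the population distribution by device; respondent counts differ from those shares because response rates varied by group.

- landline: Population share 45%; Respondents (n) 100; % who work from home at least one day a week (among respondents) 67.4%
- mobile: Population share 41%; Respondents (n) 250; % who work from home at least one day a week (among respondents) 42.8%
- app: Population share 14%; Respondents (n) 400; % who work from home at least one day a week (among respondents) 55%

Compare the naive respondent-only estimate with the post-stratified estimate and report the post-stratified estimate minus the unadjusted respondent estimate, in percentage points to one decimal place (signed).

Unadjusted (pooled respondent) estimate weights by respondent counts:
  (100/750)×67.4 + (250/750)×42.8 + (400/750)×55 = 52.5867%
Post-stratifying to population shares instead:
  0.45×67.4 + 0.41×42.8 + 0.14×55 = 55.578%
Difference = 55.578 − 52.5867 = 2.9913 pp.

+3.0 percentage points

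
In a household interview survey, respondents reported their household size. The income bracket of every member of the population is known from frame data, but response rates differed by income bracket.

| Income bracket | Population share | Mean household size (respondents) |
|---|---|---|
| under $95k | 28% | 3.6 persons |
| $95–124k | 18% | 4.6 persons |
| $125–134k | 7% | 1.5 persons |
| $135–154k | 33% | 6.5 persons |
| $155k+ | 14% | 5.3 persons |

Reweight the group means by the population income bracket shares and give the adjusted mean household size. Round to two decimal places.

4.83

Weight each group's respondent value by its population share:
  under $95k: 0.28 × 3.6 = 1.008
  $95–124k: 0.18 × 4.6 = 0.828
  $125–134k: 0.07 × 1.5 = 0.105
  $135–154k: 0.33 × 6.5 = 2.145
  $155k+: 0.14 × 5.3 = 0.742
Post-stratified estimate = 4.828 → 4.83.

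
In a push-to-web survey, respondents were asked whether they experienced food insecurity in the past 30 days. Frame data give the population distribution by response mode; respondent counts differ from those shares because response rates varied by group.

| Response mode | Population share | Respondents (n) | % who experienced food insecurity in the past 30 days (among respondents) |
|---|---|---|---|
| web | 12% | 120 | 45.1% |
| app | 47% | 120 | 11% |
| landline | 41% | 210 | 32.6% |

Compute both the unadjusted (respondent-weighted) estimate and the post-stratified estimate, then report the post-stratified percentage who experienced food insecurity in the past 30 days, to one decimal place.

23.9%

Unadjusted (pooled respondent) estimate weights by respondent counts:
  (120/450)×45.1 + (120/450)×11 + (210/450)×32.6 = 30.1733%
Post-stratified estimate weights by population shares:
  0.12×45.1 + 0.47×11 + 0.41×32.6 = 23.948%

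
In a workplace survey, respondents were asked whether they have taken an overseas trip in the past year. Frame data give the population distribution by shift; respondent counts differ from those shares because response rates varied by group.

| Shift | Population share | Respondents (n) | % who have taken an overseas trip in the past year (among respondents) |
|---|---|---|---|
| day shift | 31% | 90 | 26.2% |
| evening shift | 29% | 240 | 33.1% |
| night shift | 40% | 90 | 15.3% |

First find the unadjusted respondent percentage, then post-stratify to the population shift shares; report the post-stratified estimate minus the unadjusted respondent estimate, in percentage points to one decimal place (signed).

Naive respondent-only estimate (weights = respondent counts):
  (90/420)×26.2 + (240/420)×33.1 + (90/420)×15.3 = 27.8071%
Post-stratified estimate weights by population shares:
  0.31×26.2 + 0.29×33.1 + 0.4×15.3 = 23.841%
Difference = 23.841 − 27.8071 = -3.9661 pp.

-4.0 percentage points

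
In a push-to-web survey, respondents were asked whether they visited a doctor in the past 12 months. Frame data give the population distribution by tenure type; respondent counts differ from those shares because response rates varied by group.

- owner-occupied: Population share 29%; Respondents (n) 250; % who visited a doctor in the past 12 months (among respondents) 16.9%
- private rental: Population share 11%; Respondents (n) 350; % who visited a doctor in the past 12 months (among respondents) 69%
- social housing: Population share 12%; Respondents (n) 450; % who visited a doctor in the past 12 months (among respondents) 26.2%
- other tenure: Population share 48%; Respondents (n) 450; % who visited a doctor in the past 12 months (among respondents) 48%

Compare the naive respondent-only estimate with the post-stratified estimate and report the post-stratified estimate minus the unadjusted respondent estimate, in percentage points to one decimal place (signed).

Without adjustment, the pooled respondent share is:
  (250/1500)×16.9 + (350/1500)×69 + (450/1500)×26.2 + (450/1500)×48 = 41.1767%
Post-stratified estimate weights by population shares:
  0.29×16.9 + 0.11×69 + 0.12×26.2 + 0.48×48 = 38.675%
Difference = 38.675 − 41.1767 = -2.5017 pp.

-2.5 percentage points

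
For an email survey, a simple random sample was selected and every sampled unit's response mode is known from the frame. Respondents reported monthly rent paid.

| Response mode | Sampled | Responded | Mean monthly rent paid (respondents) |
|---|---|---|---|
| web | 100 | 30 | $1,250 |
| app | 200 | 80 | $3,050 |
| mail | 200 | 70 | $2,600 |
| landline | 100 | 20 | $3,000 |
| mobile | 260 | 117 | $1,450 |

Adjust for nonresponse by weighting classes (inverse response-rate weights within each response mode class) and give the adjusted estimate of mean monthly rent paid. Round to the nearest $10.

$2,250

Class response rates: web 30/100 = 30%, app 80/200 = 40%, mail 70/200 = 35%, landline 20/100 = 20%, mobile 117/260 = 45%.
Weighting each respondent by the inverse class response rate inflates each class back to its sampled size, so the class weight is n_sampled:
  web: 100 × 1250 = 125,000
  app: 200 × 3050 = 610,000
  mail: 200 × 2600 = 520,000
  landline: 100 × 3000 = 300,000
  mobile: 260 × 1450 = 377,000
Adjusted estimate = 1,932,000 / 860 = 2246.51 → $2,250.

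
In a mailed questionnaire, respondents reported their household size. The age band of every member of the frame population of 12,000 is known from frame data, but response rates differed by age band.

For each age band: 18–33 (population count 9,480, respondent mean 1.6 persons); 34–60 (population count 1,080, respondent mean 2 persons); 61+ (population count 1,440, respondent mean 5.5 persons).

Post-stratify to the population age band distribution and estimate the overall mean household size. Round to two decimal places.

Reweight to the known age band distribution:
  18–33: (9,480/12,000) × 1.6 = 1.264
  34–60: (1,080/12,000) × 2 = 0.18
  61+: (1,440/12,000) × 5.5 = 0.66
Post-stratified estimate = 2.104 → 2.10.

2.10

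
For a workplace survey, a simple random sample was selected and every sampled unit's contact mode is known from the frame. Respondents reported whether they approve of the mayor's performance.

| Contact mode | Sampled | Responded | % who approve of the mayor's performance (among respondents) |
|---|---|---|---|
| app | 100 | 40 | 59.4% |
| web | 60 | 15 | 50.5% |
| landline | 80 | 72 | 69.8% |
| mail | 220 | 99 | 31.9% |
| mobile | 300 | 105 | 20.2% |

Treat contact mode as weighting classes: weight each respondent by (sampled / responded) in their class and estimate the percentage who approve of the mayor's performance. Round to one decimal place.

Response rates by class: app 40/100 = 40%, web 15/60 = 25%, landline 72/80 = 90%, mail 99/220 = 45%, mobile 105/300 = 35%.
Weighting each respondent by the inverse class response rate inflates each class back to its sampled size, so the class weight is n_sampled:
  app: 100 × 59.4 = 5940
  web: 60 × 50.5 = 3030
  landline: 80 × 69.8 = 5584
  mail: 220 × 31.9 = 7018
  mobile: 300 × 20.2 = 6060
Adjusted estimate = 27,632 / 760 = 36.3579 → 36.4%.

36.4%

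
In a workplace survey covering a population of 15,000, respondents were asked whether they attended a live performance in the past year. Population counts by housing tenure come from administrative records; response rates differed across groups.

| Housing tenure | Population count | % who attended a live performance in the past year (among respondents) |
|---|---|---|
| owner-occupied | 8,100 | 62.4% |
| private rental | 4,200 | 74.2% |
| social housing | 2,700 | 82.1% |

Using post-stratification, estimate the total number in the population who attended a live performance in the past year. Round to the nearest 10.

10,390

Each cell contributes its population count × the respondent rate:
  owner-occupied: 8,100 × 62.4% = 5054.4
  private rental: 4,200 × 74.2% = 3116.4
  social housing: 2,700 × 82.1% = 2216.7
Estimated total = 10387.5 → 10,390.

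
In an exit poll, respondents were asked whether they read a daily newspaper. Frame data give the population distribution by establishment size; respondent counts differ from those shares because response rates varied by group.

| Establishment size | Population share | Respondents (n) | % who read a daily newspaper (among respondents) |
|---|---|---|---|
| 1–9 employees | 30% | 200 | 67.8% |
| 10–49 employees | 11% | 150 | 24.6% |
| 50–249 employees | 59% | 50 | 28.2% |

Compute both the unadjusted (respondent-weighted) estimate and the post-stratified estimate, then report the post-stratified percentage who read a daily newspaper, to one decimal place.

Without adjustment, the pooled respondent share is:
  (200/400)×67.8 + (150/400)×24.6 + (50/400)×28.2 = 46.65%
Post-stratified estimate weights by population shares:
  0.3×67.8 + 0.11×24.6 + 0.59×28.2 = 39.684%

39.7%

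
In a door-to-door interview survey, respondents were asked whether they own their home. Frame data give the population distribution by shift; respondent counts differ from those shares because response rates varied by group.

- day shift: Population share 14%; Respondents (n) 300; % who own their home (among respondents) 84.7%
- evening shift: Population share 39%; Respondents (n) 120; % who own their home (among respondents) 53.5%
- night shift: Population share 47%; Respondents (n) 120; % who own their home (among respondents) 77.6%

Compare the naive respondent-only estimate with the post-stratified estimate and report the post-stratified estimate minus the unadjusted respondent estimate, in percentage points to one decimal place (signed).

-7.0 percentage points

Unadjusted (pooled respondent) estimate weights by respondent counts:
  (300/540)×84.7 + (120/540)×53.5 + (120/540)×77.6 = 76.1889%
Reweighting by population shift shares:
  0.14×84.7 + 0.39×53.5 + 0.47×77.6 = 69.195%
Difference = 69.195 − 76.1889 = -6.9939 pp.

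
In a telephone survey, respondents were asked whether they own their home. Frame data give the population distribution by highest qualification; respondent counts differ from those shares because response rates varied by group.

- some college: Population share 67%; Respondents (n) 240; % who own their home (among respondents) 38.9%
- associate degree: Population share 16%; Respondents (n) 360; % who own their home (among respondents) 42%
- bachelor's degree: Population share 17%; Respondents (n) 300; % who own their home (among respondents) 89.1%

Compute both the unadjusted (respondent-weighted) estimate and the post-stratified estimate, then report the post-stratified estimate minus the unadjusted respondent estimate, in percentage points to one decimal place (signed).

Unadjusted (pooled respondent) estimate weights by respondent counts:
  (240/900)×38.9 + (360/900)×42 + (300/900)×89.1 = 56.8733%
Post-stratified estimate weights by population shares:
  0.67×38.9 + 0.16×42 + 0.17×89.1 = 47.93%
Difference = 47.93 − 56.8733 = -8.9433 pp.

-8.9 percentage points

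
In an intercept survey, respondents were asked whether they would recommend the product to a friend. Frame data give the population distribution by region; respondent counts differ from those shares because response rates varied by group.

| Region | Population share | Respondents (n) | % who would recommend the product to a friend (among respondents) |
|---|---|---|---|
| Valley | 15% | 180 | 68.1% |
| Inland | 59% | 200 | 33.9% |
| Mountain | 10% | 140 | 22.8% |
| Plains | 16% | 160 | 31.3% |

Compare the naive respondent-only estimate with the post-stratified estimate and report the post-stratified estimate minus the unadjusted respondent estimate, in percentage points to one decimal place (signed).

Unadjusted (pooled respondent) estimate weights by respondent counts:
  (180/680)×68.1 + (200/680)×33.9 + (140/680)×22.8 + (160/680)×31.3 = 40.0559%
Reweighting by population region shares:
  0.15×68.1 + 0.59×33.9 + 0.1×22.8 + 0.16×31.3 = 37.504%
Difference = 37.504 − 40.0559 = -2.5519 pp.

-2.6 percentage points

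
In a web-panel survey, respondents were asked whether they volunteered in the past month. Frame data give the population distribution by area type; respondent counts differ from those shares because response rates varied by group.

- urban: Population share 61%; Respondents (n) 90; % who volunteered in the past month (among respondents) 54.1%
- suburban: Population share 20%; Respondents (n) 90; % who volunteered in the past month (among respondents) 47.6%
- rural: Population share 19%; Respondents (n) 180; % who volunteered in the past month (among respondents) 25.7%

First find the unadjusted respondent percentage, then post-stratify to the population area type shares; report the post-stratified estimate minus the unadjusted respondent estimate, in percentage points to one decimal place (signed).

Unadjusted (pooled respondent) estimate weights by respondent counts:
  (90/360)×54.1 + (90/360)×47.6 + (180/360)×25.7 = 38.275%
Post-stratified estimate weights by population shares:
  0.61×54.1 + 0.2×47.6 + 0.19×25.7 = 47.404%
Difference = 47.404 − 38.275 = 9.129 pp.

+9.1 percentage points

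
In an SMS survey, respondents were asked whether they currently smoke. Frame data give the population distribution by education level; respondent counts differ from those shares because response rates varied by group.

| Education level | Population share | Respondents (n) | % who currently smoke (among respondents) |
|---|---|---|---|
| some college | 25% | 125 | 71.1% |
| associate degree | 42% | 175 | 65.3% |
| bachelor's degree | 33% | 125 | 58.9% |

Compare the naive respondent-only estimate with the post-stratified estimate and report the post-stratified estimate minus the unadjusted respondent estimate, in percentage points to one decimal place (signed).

-0.5 percentage points

Without adjustment, the pooled respondent share is:
  (125/425)×71.1 + (175/425)×65.3 + (125/425)×58.9 = 65.1235%
Post-stratifying to population shares instead:
  0.25×71.1 + 0.42×65.3 + 0.33×58.9 = 64.638%
Difference = 64.638 − 65.1235 = -0.4855 pp.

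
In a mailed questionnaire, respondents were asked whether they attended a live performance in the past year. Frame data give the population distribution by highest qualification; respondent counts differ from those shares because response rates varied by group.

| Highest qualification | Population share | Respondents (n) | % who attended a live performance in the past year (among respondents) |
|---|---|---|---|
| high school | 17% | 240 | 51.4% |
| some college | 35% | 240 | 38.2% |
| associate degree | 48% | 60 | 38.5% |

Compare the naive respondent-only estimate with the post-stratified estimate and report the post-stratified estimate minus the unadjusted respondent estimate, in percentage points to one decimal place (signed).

-3.5 percentage points

Without adjustment, the pooled respondent share is:
  (240/540)×51.4 + (240/540)×38.2 + (60/540)×38.5 = 44.1%
Post-stratified estimate weights by population shares:
  0.17×51.4 + 0.35×38.2 + 0.48×38.5 = 40.588%
Difference = 40.588 − 44.1 = -3.512 pp.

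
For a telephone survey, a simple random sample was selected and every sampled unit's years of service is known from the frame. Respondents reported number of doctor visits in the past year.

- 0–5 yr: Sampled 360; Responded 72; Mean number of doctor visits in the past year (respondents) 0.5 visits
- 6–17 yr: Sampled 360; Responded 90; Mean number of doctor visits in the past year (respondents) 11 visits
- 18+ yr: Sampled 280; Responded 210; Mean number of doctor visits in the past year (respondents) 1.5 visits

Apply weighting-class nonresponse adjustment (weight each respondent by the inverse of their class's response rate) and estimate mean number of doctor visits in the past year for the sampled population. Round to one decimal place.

Response rates by class: 0–5 yr 72/360 = 20%, 6–17 yr 90/360 = 25%, 18+ yr 210/280 = 75%.
Each respondent's weight = sampled/responded in their class; summing within a class gives n_sampled, so:
  0–5 yr: 360 × 0.5 = 180
  6–17 yr: 360 × 11 = 3960
  18+ yr: 280 × 1.5 = 420
Adjusted estimate = 4560 / 1,000 = 4.56 → 4.6.

4.6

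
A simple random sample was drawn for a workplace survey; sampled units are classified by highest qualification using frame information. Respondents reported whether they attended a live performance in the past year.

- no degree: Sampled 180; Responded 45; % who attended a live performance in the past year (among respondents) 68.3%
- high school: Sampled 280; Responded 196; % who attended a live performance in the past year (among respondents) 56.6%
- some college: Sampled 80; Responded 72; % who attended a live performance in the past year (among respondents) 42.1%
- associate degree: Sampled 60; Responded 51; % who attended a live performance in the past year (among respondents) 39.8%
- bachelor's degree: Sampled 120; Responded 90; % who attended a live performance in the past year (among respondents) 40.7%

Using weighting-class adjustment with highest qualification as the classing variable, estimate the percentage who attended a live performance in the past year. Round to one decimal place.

Class response rates: no degree 45/180 = 25%, high school 196/280 = 70%, some college 72/80 = 90%, associate degree 51/60 = 85%, bachelor's degree 90/120 = 75%.
Weighting each respondent by the inverse class response rate inflates each class back to its sampled size, so the class weight is n_sampled:
  no degree: 180 × 68.3 = 12,294
  high school: 280 × 56.6 = 15,848
  some college: 80 × 42.1 = 3368
  associate degree: 60 × 39.8 = 2388
  bachelor's degree: 120 × 40.7 = 4884
Adjusted estimate = 38,782 / 720 = 53.8639 → 53.9%.

53.9%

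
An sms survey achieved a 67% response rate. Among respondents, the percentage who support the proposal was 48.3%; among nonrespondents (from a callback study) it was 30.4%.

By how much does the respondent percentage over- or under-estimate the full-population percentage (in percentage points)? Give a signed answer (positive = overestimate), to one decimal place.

Nonresponse fraction = 1 − 0.67 = 0.33.
Bias = (nonresponse fraction) × (respondent percentage − nonrespondent percentage)
     = 0.33 × (48.3 − 30.4) = 0.33 × 17.9 = 5.907.

+5.9 percentage points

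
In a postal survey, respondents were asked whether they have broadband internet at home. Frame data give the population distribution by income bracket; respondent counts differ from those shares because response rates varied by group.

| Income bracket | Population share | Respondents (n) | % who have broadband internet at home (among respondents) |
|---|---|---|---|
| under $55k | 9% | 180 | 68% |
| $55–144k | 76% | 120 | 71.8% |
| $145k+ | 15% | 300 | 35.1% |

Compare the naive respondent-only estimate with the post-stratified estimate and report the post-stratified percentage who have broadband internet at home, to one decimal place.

66.0%

Naive respondent-only estimate (weights = respondent counts):
  (180/600)×68 + (120/600)×71.8 + (300/600)×35.1 = 52.31%
Reweighting by population income bracket shares:
  0.09×68 + 0.76×71.8 + 0.15×35.1 = 65.953%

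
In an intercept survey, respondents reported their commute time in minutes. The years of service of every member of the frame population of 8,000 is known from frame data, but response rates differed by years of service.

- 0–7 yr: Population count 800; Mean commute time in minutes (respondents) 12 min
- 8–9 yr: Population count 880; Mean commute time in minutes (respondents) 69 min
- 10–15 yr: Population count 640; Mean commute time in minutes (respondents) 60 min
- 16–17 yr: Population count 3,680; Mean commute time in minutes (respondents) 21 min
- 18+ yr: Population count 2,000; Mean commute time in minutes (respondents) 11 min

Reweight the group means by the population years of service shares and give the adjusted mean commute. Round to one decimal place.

Weight each group's respondent value by its population share:
  0–7 yr: (800/8,000) × 12 = 1.2
  8–9 yr: (880/8,000) × 69 = 7.59
  10–15 yr: (640/8,000) × 60 = 4.8
  16–17 yr: (3,680/8,000) × 21 = 9.66
  18+ yr: (2,000/8,000) × 11 = 2.75
Post-stratified estimate = 26 → 26.0.

26.0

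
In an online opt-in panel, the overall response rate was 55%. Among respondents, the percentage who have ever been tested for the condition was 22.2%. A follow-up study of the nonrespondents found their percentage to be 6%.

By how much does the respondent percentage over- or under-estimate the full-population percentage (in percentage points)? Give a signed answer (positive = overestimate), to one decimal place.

Nonresponse fraction = 1 − 0.55 = 0.45.
Bias = (nonresponse fraction) × (respondent percentage − nonrespondent percentage)
     = 0.45 × (22.2 − 6) = 0.45 × 16.2 = 7.29.

+7.3 percentage points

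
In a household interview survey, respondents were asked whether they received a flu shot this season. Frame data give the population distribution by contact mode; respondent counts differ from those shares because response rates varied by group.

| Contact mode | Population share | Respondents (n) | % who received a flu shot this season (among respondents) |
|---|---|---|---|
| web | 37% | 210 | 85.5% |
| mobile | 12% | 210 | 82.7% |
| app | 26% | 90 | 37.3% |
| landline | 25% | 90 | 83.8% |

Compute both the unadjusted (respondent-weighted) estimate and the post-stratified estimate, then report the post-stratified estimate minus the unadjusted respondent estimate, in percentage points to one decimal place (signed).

-4.8 percentage points

Unadjusted (pooled respondent) estimate weights by respondent counts:
  (210/600)×85.5 + (210/600)×82.7 + (90/600)×37.3 + (90/600)×83.8 = 77.035%
Post-stratified estimate weights by population shares:
  0.37×85.5 + 0.12×82.7 + 0.26×37.3 + 0.25×83.8 = 72.207%
Difference = 72.207 − 77.035 = -4.828 pp.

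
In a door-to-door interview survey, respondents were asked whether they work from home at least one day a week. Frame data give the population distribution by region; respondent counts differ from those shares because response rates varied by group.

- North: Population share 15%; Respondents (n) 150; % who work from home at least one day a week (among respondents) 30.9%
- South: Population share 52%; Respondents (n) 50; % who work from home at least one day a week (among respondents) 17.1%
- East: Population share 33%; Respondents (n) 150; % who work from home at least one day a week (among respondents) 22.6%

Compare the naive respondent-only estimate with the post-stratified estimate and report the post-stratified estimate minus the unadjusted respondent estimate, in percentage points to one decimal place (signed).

Without adjustment, the pooled respondent share is:
  (150/350)×30.9 + (50/350)×17.1 + (150/350)×22.6 = 25.3714%
Post-stratifying to population shares instead:
  0.15×30.9 + 0.52×17.1 + 0.33×22.6 = 20.985%
Difference = 20.985 − 25.3714 = -4.3864 pp.

-4.4 percentage points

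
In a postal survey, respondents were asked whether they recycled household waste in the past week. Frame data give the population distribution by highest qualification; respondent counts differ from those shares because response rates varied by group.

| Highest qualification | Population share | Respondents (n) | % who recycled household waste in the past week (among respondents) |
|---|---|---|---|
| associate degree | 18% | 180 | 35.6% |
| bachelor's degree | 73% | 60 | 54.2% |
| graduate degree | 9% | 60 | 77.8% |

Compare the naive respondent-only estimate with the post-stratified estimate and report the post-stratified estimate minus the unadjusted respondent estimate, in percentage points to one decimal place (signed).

Unadjusted (pooled respondent) estimate weights by respondent counts:
  (180/300)×35.6 + (60/300)×54.2 + (60/300)×77.8 = 47.76%
Post-stratified estimate weights by population shares:
  0.18×35.6 + 0.73×54.2 + 0.09×77.8 = 52.976%
Difference = 52.976 − 47.76 = 5.216 pp.

+5.2 percentage points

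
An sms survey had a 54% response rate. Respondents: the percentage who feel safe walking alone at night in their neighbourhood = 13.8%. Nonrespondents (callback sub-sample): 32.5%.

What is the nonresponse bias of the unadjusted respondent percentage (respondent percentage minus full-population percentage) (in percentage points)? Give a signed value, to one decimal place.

Nonresponse fraction = 1 − 0.54 = 0.46.
Bias = (nonresponse fraction) × (respondent percentage − nonrespondent percentage)
     = 0.46 × (13.8 − 32.5) = 0.46 × -18.7 = -8.602.

-8.6 percentage points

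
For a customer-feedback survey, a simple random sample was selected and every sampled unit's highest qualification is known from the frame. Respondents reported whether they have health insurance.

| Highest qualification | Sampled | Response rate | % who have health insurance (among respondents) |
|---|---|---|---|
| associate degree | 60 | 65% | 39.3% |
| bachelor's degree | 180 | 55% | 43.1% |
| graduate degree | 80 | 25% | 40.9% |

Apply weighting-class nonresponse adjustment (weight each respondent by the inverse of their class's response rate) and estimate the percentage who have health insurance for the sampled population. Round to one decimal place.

41.8%

Each respondent's weight = sampled/responded in their class; summing within a class gives n_sampled, so:
  associate degree: 60 × 39.3 = 2358
  bachelor's degree: 180 × 43.1 = 7758
  graduate degree: 80 × 40.9 = 3272
Adjusted estimate = 13,388 / 320 = 41.8375 → 41.8%.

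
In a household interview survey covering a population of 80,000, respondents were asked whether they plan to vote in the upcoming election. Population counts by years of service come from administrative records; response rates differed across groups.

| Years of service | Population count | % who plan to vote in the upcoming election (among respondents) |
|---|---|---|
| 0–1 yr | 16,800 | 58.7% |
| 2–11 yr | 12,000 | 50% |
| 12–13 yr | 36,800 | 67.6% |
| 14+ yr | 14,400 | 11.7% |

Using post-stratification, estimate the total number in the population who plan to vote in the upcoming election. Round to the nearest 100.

Estimated count per cell = population count × respondent percentage:
  0–1 yr: 16,800 × 58.7% = 9861.6
  2–11 yr: 12,000 × 50% = 6000
  12–13 yr: 36,800 × 67.6% = 24876.8
  14+ yr: 14,400 × 11.7% = 1684.8
Estimated total = 42423.2 → 42,400.

42,400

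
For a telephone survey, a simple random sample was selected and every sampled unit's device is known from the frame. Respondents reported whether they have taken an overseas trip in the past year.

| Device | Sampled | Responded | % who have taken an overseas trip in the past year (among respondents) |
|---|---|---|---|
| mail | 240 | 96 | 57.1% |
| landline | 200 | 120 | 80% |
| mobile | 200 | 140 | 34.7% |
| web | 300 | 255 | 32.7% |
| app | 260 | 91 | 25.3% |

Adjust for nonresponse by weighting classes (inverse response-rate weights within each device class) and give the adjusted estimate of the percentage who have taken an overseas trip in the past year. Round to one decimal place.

44.2%

Class response rates: mail 96/240 = 40%, landline 120/200 = 60%, mobile 140/200 = 70%, web 255/300 = 85%, app 91/260 = 35%.
Each respondent's weight = sampled/responded in their class; summing within a class gives n_sampled, so:
  mail: 240 × 57.1 = 13,704
  landline: 200 × 80 = 16,000
  mobile: 200 × 34.7 = 6940
  web: 300 × 32.7 = 9810
  app: 260 × 25.3 = 6578
Adjusted estimate = 53,032 / 1,200 = 44.1933 → 44.2%.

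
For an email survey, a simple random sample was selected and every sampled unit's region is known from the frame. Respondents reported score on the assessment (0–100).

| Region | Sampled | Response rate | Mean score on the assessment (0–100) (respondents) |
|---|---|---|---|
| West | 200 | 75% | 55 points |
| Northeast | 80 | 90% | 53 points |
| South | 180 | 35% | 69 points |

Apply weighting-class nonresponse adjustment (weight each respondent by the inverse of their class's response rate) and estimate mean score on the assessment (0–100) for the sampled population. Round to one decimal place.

Each respondent's weight = sampled/responded in their class; summing within a class gives n_sampled, so:
  West: 200 × 55 = 11,000
  Northeast: 80 × 53 = 4240
  South: 180 × 69 = 12,420
Adjusted estimate = 27,660 / 460 = 60.1304 → 60.1.

60.1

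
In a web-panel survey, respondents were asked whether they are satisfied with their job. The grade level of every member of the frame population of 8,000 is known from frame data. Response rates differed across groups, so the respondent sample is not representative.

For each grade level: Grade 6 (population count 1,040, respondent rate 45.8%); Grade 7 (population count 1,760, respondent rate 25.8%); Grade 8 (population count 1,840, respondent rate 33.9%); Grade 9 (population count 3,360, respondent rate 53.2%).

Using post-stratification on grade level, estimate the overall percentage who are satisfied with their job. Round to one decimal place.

41.8%

Reweight to the known grade level distribution:
  Grade 6: (1,040/8,000) × 45.8 = 5.954
  Grade 7: (1,760/8,000) × 25.8 = 5.676
  Grade 8: (1,840/8,000) × 33.9 = 7.797
  Grade 9: (3,360/8,000) × 53.2 = 22.344
Post-stratified estimate = 41.771 → 41.8%.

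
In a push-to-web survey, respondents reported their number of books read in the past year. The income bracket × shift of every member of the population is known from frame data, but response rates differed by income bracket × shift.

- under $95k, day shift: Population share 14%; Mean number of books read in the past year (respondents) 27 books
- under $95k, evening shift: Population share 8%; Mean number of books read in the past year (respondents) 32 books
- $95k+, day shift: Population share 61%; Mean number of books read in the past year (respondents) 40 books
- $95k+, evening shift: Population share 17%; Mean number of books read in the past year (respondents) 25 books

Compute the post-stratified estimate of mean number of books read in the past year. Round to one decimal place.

Post-stratification weights by population share, not respondent share:
  under $95k, day shift: 0.14 × 27 = 3.78
  under $95k, evening shift: 0.08 × 32 = 2.56
  $95k+, day shift: 0.61 × 40 = 24.4
  $95k+, evening shift: 0.17 × 25 = 4.25
Post-stratified estimate = 34.99 → 35.0.

35.0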